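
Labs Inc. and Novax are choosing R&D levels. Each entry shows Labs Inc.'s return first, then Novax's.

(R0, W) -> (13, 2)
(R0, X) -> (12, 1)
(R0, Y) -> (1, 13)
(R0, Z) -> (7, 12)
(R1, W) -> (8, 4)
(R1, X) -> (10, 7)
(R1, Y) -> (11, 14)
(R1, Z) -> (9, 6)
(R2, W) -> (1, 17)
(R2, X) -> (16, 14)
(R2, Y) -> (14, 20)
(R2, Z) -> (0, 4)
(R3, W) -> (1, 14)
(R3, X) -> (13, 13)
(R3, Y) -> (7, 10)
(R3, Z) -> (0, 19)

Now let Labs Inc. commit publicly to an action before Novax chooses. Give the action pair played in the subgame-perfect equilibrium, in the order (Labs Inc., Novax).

Solve by backward induction (Labs Inc. leads).
- R0 → Novax plays Y (best of 2, 1, 13, 12); Labs Inc. gets 1.
- R1 → Novax plays Y (best of 4, 7, 14, 6); Labs Inc. gets 11.
- R2 → Novax plays Y (best of 17, 14, 20, 4); Labs Inc. gets 14.
- R3 → Novax plays Z (best of 14, 13, 10, 19); Labs Inc. gets 0.
Among 1, 11, 14, 0, the best is 14 at R2. Subgame-perfect outcome: (R2, Y) with payoffs (14, 20).

(R2, Y)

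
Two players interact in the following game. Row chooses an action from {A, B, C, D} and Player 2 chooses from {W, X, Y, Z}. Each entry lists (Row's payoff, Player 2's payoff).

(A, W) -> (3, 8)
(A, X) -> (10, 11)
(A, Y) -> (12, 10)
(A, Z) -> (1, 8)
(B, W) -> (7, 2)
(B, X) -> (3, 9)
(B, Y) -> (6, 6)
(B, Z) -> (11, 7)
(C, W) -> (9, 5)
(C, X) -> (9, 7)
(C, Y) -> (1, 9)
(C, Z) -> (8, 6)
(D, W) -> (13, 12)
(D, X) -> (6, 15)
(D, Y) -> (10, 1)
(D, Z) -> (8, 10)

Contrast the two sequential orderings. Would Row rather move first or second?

If Row leads: Player 2's best replies are A→X, B→X, C→Y, D→X; Row's induced payoffs 10, 3, 1, 6; outcome (A, X), payoffs (10, 11).
If Player 2 leads: Row's best replies are W→D, X→A, Y→A, Z→B; Player 2's induced payoffs 12, 11, 10, 7; outcome (D, W), payoffs (13, 12).
Row gets 10 moving first and 13 moving second, so Row prefers to move second.

second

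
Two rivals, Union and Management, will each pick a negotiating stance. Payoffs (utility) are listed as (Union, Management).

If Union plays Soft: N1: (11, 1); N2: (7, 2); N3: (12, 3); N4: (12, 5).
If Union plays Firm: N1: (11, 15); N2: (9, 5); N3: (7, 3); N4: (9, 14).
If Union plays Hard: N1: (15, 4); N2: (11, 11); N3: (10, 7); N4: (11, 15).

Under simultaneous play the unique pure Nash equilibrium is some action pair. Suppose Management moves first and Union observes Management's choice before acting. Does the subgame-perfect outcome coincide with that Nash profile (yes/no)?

Work backward from Union's decision.
- N1: BR = Hard, leader payoff 4.
- N2: BR = Hard, leader payoff 11.
- N3: BR = Soft, leader payoff 3.
- N4: BR = Soft, leader payoff 5.
Management's induced payoffs are 4, 11, 3, 5, so Management commits to N2. Subgame-perfect outcome: (Hard, N2) with payoffs (11, 11).
For the simultaneous game, intersect best replies.
Union's best replies: N1→Hard; N2→Hard; N3→Soft; N4→Soft.
Management's best replies: Soft→N4; Firm→N1; Hard→N4.
Only (Soft, N4) has each player best-responding; Nash payoffs (12, 5).
Sequential outcome (Hard, N2) differs from the Nash profile (Soft, N4).

no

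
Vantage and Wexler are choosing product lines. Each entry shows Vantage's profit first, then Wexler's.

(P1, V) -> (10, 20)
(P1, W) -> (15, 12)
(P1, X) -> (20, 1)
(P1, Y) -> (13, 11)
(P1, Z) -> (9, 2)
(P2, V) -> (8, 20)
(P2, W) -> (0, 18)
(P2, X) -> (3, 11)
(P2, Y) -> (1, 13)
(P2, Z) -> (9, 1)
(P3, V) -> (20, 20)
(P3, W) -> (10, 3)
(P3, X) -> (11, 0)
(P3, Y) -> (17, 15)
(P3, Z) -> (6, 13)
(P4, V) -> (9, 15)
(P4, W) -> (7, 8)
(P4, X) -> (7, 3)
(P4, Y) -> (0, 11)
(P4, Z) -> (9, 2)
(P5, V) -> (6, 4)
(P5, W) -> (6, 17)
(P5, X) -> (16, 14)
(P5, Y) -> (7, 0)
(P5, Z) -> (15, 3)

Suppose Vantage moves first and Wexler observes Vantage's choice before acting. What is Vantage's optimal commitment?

Solve by backward induction (Vantage leads).
- P1: Wexler compares 20, 12, 1, 11, 2 and picks V; Vantage would get 10.
- P2: Wexler compares 20, 18, 11, 13, 1 and picks V; Vantage would get 8.
- P3: Wexler compares 20, 3, 0, 15, 13 and picks V; Vantage would get 20.
- P4: Wexler compares 15, 8, 3, 11, 2 and picks V; Vantage would get 9.
- P5: Wexler compares 4, 17, 14, 0, 3 and picks W; Vantage would get 6.
Among 10, 8, 20, 9, 6, the best is 20 at P3. Subgame-perfect outcome: (P3, V) with payoffs (20, 20).

P3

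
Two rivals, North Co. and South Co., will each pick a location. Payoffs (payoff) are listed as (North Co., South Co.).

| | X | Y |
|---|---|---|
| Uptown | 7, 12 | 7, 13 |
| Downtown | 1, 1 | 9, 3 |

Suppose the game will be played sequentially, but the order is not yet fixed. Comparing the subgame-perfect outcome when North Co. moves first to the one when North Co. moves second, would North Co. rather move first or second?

first

If North Co. leads: South Co.'s best replies are Uptown→Y, Downtown→Y; North Co.'s induced payoffs 7, 9; outcome (Downtown, Y), payoffs (9, 3).
If South Co. leads: North Co.'s best replies are X→Uptown, Y→Downtown; South Co.'s induced payoffs 12, 3; outcome (Uptown, X), payoffs (7, 12).
North Co. gets 9 moving first and 7 moving second, so North Co. prefers to move first.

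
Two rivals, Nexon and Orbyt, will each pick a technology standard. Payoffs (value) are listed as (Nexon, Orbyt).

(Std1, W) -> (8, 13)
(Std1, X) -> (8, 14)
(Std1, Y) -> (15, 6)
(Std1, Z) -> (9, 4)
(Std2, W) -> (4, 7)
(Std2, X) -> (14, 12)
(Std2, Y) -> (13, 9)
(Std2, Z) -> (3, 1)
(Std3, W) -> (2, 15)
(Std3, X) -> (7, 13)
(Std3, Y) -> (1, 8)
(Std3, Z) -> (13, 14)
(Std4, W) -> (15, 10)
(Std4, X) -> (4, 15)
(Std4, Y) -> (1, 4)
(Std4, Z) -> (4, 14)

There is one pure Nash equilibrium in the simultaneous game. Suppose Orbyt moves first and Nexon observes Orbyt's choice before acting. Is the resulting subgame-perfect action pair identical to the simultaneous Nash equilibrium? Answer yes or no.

no

Backward induction with Orbyt moving first.
- W → Nexon plays Std4 (best of 8, 4, 2, 15); Orbyt gets 10.
- X → Nexon plays Std2 (best of 8, 14, 7, 4); Orbyt gets 12.
- Y → Nexon plays Std1 (best of 15, 13, 1, 1); Orbyt gets 6.
- Z → Nexon plays Std3 (best of 9, 3, 13, 4); Orbyt gets 14.
Maximizing over 10, 12, 6, 14, Orbyt chooses Z. Subgame-perfect outcome: (Std3, Z) with payoffs (13, 14).
Now find the simultaneous Nash equilibrium.
Nexon's best replies: W→Std4; X→Std2; Y→Std1; Z→Std3.
Orbyt's best replies: Std1→X; Std2→X; Std3→W; Std4→X.
The unique mutual best reply is (Std2, X), giving (14, 12).
Sequential outcome (Std3, Z) differs from the Nash profile (Std2, X).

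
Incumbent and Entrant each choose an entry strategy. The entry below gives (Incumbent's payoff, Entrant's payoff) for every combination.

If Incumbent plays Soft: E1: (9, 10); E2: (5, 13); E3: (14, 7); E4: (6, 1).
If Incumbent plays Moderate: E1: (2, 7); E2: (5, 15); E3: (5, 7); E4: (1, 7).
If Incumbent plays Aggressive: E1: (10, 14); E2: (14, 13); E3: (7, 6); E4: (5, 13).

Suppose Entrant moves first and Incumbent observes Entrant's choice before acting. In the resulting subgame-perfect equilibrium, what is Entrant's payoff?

Work backward from Incumbent's decision.
- E1: BR = Aggressive, leader payoff 14.
- E2: BR = Aggressive, leader payoff 13.
- E3: BR = Soft, leader payoff 7.
- E4: BR = Soft, leader payoff 1.
Maximizing over 14, 13, 7, 1, Entrant chooses E1. Subgame-perfect outcome: (Aggressive, E1) with payoffs (10, 14).

14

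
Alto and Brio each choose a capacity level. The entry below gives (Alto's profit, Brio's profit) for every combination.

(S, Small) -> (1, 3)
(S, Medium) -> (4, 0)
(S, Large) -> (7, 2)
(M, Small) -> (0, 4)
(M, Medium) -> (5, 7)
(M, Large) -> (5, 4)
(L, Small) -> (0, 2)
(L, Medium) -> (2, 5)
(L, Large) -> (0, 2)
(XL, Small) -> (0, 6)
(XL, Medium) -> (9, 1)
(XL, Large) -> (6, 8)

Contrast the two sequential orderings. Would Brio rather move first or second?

second

If Alto leads: Brio's best replies are S→Small, M→Medium, L→Medium, XL→Large; Alto's induced payoffs 1, 5, 2, 6; outcome (XL, Large), payoffs (6, 8).
If Brio leads: Alto's best replies are Small→S, Medium→XL, Large→S; Brio's induced payoffs 3, 1, 2; outcome (S, Small), payoffs (1, 3).
Brio gets 3 moving first and 8 moving second, so Brio prefers to move second.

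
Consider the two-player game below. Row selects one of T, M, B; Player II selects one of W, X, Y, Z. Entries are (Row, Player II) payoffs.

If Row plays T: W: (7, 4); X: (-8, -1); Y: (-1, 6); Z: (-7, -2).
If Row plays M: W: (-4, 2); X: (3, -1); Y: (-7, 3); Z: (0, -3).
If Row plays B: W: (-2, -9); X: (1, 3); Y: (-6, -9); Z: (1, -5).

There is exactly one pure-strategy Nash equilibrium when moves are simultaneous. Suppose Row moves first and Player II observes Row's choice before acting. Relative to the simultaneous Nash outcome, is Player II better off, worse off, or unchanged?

Work backward from Player II's decision.
- T: Player II compares 4, -1, 6, -2 and picks Y; Row would get -1.
- M: Player II compares 2, -1, 3, -3 and picks Y; Row would get -7.
- B: Player II compares -9, 3, -9, -5 and picks X; Row would get 1.
Among -1, -7, 1, the best is 1 at B. Subgame-perfect outcome: (B, X) with payoffs (1, 3).
For the simultaneous game, intersect best replies.
Row's best replies: W→T; X→M; Y→T; Z→B.
Player II's best replies: T→Y; M→Y; B→X.
The unique mutual best reply is (T, Y), giving (-1, 6).
Player II earns 3 sequentially versus 6 at the Nash outcome: worse off.

worse off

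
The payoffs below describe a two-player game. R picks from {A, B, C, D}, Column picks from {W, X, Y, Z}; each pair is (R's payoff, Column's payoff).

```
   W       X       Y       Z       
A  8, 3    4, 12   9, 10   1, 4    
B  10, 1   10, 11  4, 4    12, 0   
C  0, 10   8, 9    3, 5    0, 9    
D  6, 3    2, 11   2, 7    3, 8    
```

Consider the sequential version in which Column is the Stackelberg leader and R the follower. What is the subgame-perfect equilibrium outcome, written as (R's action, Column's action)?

(B, X)

Solve by backward induction (Column leads).
- W: BR = B, leader payoff 1.
- X: BR = B, leader payoff 11.
- Y: BR = A, leader payoff 10.
- Z: BR = B, leader payoff 0.
Column's induced payoffs are 1, 11, 10, 0, so Column commits to X. Subgame-perfect outcome: (B, X) with payoffs (10, 11).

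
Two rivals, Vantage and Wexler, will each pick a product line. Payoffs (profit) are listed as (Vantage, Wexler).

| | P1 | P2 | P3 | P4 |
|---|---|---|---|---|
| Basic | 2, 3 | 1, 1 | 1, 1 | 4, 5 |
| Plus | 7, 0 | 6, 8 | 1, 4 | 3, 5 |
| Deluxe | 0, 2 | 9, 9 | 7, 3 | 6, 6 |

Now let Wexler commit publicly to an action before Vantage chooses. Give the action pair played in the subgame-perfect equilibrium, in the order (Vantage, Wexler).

(Deluxe, P2)

Work backward from Vantage's decision.
- P1 → Vantage plays Plus (best of 2, 7, 0); Wexler gets 0.
- P2 → Vantage plays Deluxe (best of 1, 6, 9); Wexler gets 9.
- P3 → Vantage plays Deluxe (best of 1, 1, 7); Wexler gets 3.
- P4 → Vantage plays Deluxe (best of 4, 3, 6); Wexler gets 6.
Among 0, 9, 3, 6, the best is 9 at P2. Subgame-perfect outcome: (Deluxe, P2) with payoffs (9, 9).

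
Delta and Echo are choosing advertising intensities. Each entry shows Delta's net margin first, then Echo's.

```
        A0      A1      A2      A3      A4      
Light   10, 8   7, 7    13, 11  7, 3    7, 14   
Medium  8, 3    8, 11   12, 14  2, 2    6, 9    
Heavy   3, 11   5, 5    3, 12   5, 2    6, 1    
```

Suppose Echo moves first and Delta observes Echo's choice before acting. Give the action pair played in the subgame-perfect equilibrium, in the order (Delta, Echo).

Delta best-responds to each possible Echo move:
- A0: Delta compares 10, 8, 3 and picks Light; Echo would get 8.
- A1: Delta compares 7, 8, 5 and picks Medium; Echo would get 11.
- A2: Delta compares 13, 12, 3 and picks Light; Echo would get 11.
- A3: Delta compares 7, 2, 5 and picks Light; Echo would get 3.
- A4: Delta compares 7, 6, 6 and picks Light; Echo would get 14.
Echo's induced payoffs are 8, 11, 11, 3, 14, so Echo commits to A4. Subgame-perfect outcome: (Light, A4) with payoffs (7, 14).

(Light, A4)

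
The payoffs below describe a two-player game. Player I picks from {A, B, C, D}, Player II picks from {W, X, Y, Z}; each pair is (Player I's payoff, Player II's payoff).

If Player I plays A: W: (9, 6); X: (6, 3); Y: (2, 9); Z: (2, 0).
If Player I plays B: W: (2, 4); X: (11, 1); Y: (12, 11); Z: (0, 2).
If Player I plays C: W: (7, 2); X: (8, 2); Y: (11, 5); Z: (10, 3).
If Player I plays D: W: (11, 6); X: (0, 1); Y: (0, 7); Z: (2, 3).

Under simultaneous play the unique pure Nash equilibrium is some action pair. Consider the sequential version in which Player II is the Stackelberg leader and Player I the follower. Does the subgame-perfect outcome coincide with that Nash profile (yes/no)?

Solve by backward induction (Player II leads).
- W: Player I compares 9, 2, 7, 11 and picks D; Player II would get 6.
- X: Player I compares 6, 11, 8, 0 and picks B; Player II would get 1.
- Y: Player I compares 2, 12, 11, 0 and picks B; Player II would get 11.
- Z: Player I compares 2, 0, 10, 2 and picks C; Player II would get 3.
Maximizing over 6, 1, 11, 3, Player II chooses Y. Subgame-perfect outcome: (B, Y) with payoffs (12, 11).
Now find the simultaneous Nash equilibrium.
Player I's best replies: W→D; X→B; Y→B; Z→C.
Player II's best replies: A→Y; B→Y; C→Y; D→Y.
The unique mutual best reply is (B, Y), giving (12, 11).
Sequential outcome (B, Y) coincides with the Nash profile (B, Y).

yes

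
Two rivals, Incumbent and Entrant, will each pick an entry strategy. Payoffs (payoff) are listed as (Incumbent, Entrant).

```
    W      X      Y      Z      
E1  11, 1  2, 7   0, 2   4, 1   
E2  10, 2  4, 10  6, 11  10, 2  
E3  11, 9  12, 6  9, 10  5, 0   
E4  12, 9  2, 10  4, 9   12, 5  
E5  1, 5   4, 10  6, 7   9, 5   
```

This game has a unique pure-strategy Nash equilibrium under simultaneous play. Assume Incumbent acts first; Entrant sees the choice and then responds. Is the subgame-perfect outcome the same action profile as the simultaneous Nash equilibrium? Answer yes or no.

yes

Backward induction with Incumbent moving first.
- E1 → Entrant plays X (best of 1, 7, 2, 1); Incumbent gets 2.
- E2 → Entrant plays Y (best of 2, 10, 11, 2); Incumbent gets 6.
- E3 → Entrant plays Y (best of 9, 6, 10, 0); Incumbent gets 9.
- E4 → Entrant plays X (best of 9, 10, 9, 5); Incumbent gets 2.
- E5 → Entrant plays X (best of 5, 10, 7, 5); Incumbent gets 4.
Incumbent's induced payoffs are 2, 6, 9, 2, 4, so Incumbent commits to E3. Subgame-perfect outcome: (E3, Y) with payoffs (9, 10).
For the simultaneous game, intersect best replies.
Incumbent's best replies: W→E4; X→E3; Y→E3; Z→E4.
Entrant's best replies: E1→X; E2→Y; E3→Y; E4→X; E5→X.
Only (E3, Y) has each player best-responding; Nash payoffs (9, 10).
Sequential outcome (E3, Y) coincides with the Nash profile (E3, Y).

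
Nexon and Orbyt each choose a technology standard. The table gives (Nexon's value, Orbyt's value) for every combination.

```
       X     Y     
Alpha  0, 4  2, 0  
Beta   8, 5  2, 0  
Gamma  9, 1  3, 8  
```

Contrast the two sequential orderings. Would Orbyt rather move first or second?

If Nexon leads: Orbyt's best replies are Alpha→X, Beta→X, Gamma→Y; Nexon's induced payoffs 0, 8, 3; outcome (Beta, X), payoffs (8, 5).
If Orbyt leads: Nexon's best replies are X→Gamma, Y→Gamma; Orbyt's induced payoffs 1, 8; outcome (Gamma, Y), payoffs (3, 8).
Orbyt gets 8 moving first and 5 moving second, so Orbyt prefers to move first.

first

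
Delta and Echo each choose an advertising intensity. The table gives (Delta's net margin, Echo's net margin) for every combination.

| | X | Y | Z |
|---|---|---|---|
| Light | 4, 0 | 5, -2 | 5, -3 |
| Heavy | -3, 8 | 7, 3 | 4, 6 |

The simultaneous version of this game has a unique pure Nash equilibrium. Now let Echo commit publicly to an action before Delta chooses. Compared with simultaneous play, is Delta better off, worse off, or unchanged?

better off

Solve by backward induction (Echo leads).
- X: Delta compares 4, -3 and picks Light; Echo would get 0.
- Y: Delta compares 5, 7 and picks Heavy; Echo would get 3.
- Z: Delta compares 5, 4 and picks Light; Echo would get -3.
Echo's induced payoffs are 0, 3, -3, so Echo commits to Y. Subgame-perfect outcome: (Heavy, Y) with payoffs (7, 3).
Under simultaneous play:
Delta's best replies: X→Light; Y→Heavy; Z→Light.
Echo's best replies: Light→X; Heavy→X.
Only (Light, X) has each player best-responding; Nash payoffs (4, 0).
Delta earns 7 sequentially versus 4 at the Nash outcome: better off.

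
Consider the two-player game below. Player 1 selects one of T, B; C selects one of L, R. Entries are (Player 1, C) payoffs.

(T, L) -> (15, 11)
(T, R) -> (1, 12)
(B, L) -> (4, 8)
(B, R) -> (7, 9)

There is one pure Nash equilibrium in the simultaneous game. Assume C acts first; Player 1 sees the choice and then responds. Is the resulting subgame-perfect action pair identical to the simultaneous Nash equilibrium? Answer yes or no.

Player 1 best-responds to each possible C move:
- L → Player 1 plays T (best of 15, 4); C gets 11.
- R → Player 1 plays B (best of 1, 7); C gets 9.
Maximizing over 11, 9, C chooses L. Subgame-perfect outcome: (T, L) with payoffs (15, 11).
For the simultaneous game, intersect best replies.
Player 1's best replies: L→T; R→B.
C's best replies: T→R; B→R.
The unique mutual best reply is (B, R), giving (7, 9).
Sequential outcome (T, L) differs from the Nash profile (B, R).

no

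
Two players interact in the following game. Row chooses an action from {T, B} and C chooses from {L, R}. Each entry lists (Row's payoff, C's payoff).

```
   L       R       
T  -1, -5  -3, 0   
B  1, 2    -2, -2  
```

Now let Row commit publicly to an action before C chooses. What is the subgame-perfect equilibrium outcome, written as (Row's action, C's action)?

C best-responds to each possible Row move:
- T → C plays R (best of -5, 0); Row gets -3.
- B → C plays L (best of 2, -2); Row gets 1.
Among -3, 1, the best is 1 at B. Subgame-perfect outcome: (B, L) with payoffs (1, 2).

(B, L)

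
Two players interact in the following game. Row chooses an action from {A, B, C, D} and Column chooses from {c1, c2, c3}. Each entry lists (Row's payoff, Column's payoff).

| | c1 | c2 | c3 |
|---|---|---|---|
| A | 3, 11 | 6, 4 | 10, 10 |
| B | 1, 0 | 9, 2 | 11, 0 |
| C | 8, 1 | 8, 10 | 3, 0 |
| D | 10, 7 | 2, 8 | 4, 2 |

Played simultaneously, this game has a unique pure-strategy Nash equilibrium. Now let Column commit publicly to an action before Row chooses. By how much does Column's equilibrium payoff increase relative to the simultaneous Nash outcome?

Row best-responds to each possible Column move:
- c1 → Row plays D (best of 3, 1, 8, 10); Column gets 7.
- c2 → Row plays B (best of 6, 9, 8, 2); Column gets 2.
- c3 → Row plays B (best of 10, 11, 3, 4); Column gets 0.
Maximizing over 7, 2, 0, Column chooses c1. Subgame-perfect outcome: (D, c1) with payoffs (10, 7).
For the simultaneous game, intersect best replies.
Row's best replies: c1→D; c2→B; c3→B.
Column's best replies: A→c1; B→c2; C→c2; D→c2.
The unique mutual best reply is (B, c2), giving (9, 2).
Column's commitment gain: 7 − 2 = 5.

5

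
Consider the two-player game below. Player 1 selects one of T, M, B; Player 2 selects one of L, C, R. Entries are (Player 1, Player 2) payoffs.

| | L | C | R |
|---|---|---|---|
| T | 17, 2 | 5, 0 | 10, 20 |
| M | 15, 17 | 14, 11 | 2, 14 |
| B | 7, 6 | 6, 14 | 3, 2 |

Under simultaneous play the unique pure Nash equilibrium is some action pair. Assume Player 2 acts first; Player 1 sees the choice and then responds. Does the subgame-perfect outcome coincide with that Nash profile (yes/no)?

yes

Backward induction with Player 2 moving first.
- L → Player 1 plays T (best of 17, 15, 7); Player 2 gets 2.
- C → Player 1 plays M (best of 5, 14, 6); Player 2 gets 11.
- R → Player 1 plays T (best of 10, 2, 3); Player 2 gets 20.
Among 2, 11, 20, the best is 20 at R. Subgame-perfect outcome: (T, R) with payoffs (10, 20).
For the simultaneous game, intersect best replies.
Player 1's best replies: L→T; C→M; R→T.
Player 2's best replies: T→R; M→L; B→C.
The unique mutual best reply is (T, R), giving (10, 20).
Sequential outcome (T, R) coincides with the Nash profile (T, R).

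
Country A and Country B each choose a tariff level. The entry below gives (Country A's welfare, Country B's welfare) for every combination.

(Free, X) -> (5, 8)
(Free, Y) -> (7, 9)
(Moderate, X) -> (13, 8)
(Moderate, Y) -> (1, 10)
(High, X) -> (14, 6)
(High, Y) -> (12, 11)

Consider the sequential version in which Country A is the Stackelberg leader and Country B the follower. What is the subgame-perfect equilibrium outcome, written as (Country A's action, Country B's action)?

(High, Y)

Country B best-responds to each possible Country A move:
- Free → Country B plays Y (best of 8, 9); Country A gets 7.
- Moderate → Country B plays Y (best of 8, 10); Country A gets 1.
- High → Country B plays Y (best of 6, 11); Country A gets 12.
Maximizing over 7, 1, 12, Country A chooses High. Subgame-perfect outcome: (High, Y) with payoffs (12, 11).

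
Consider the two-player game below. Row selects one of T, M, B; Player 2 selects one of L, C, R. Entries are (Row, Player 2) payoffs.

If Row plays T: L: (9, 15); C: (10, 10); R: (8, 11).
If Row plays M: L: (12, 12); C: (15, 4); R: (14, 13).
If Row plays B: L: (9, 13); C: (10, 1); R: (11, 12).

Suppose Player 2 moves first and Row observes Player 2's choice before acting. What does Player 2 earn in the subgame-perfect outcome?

Solve by backward induction (Player 2 leads).
- L: Row compares 9, 12, 9 and picks M; Player 2 would get 12.
- C: Row compares 10, 15, 10 and picks M; Player 2 would get 4.
- R: Row compares 8, 14, 11 and picks M; Player 2 would get 13.
Maximizing over 12, 4, 13, Player 2 chooses R. Subgame-perfect outcome: (M, R) with payoffs (14, 13).

13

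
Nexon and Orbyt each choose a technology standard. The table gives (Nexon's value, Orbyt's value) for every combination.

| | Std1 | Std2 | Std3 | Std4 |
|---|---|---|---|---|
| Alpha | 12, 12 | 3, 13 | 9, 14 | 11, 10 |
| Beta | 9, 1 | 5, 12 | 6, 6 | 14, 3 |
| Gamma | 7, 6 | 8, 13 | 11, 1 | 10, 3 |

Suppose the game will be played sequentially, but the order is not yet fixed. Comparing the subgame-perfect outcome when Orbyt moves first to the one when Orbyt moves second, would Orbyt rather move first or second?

If Nexon leads: Orbyt's best replies are Alpha→Std3, Beta→Std2, Gamma→Std2; Nexon's induced payoffs 9, 5, 8; outcome (Alpha, Std3), payoffs (9, 14).
If Orbyt leads: Nexon's best replies are Std1→Alpha, Std2→Gamma, Std3→Gamma, Std4→Beta; Orbyt's induced payoffs 12, 13, 1, 3; outcome (Gamma, Std2), payoffs (8, 13).
Orbyt gets 13 moving first and 14 moving second, so Orbyt prefers to move second.

second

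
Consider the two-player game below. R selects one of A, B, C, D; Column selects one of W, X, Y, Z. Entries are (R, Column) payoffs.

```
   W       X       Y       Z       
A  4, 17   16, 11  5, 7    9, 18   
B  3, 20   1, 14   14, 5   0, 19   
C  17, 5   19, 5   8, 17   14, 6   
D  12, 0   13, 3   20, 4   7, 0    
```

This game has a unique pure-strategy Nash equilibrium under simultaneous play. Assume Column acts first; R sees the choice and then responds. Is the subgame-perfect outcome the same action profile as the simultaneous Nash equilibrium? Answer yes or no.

Solve by backward induction (Column leads).
- W → R plays C (best of 4, 3, 17, 12); Column gets 5.
- X → R plays C (best of 16, 1, 19, 13); Column gets 5.
- Y → R plays D (best of 5, 14, 8, 20); Column gets 4.
- Z → R plays C (best of 9, 0, 14, 7); Column gets 6.
Column's induced payoffs are 5, 5, 4, 6, so Column commits to Z. Subgame-perfect outcome: (C, Z) with payoffs (14, 6).
For the simultaneous game, intersect best replies.
R's best replies: W→C; X→C; Y→D; Z→C.
Column's best replies: A→Z; B→W; C→Y; D→Y.
Only (D, Y) has each player best-responding; Nash payoffs (20, 4).
Sequential outcome (C, Z) differs from the Nash profile (D, Y).

no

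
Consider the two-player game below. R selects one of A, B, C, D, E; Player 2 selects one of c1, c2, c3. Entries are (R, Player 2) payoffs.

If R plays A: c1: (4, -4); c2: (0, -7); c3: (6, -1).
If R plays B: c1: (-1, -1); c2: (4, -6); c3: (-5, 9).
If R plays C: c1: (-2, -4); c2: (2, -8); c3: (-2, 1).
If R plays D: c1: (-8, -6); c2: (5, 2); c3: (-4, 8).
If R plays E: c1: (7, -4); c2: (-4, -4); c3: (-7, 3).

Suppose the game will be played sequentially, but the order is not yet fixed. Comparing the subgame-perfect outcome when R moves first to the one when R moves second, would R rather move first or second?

first

If R leads: Player 2's best replies are A→c3, B→c3, C→c3, D→c3, E→c3; R's induced payoffs 6, -5, -2, -4, -7; outcome (A, c3), payoffs (6, -1).
If Player 2 leads: R's best replies are c1→E, c2→D, c3→A; Player 2's induced payoffs -4, 2, -1; outcome (D, c2), payoffs (5, 2).
R gets 6 moving first and 5 moving second, so R prefers to move first.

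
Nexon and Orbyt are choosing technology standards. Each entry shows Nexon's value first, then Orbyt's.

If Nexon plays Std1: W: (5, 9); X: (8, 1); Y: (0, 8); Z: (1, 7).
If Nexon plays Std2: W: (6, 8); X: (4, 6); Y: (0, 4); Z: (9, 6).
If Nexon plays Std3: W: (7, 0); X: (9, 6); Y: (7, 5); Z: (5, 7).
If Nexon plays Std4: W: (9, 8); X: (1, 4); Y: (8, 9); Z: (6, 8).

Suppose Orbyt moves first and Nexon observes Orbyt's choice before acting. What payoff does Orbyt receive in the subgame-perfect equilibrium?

Solve by backward induction (Orbyt leads).
- W: BR = Std4, leader payoff 8.
- X: BR = Std3, leader payoff 6.
- Y: BR = Std4, leader payoff 9.
- Z: BR = Std2, leader payoff 6.
Among 8, 6, 9, 6, the best is 9 at Y. Subgame-perfect outcome: (Std4, Y) with payoffs (8, 9).

9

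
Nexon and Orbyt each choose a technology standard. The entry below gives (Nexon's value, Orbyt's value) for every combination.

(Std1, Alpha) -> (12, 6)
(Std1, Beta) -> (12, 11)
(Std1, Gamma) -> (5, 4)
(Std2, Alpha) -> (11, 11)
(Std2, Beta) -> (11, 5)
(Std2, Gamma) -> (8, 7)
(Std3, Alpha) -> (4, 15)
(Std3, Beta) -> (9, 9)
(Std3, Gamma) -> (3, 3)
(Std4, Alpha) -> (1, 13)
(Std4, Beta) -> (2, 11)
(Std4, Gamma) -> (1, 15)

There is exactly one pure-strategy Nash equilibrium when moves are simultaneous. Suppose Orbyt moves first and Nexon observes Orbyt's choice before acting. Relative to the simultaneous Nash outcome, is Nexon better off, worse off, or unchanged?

unchanged

Solve by backward induction (Orbyt leads).
- Alpha → Nexon plays Std1 (best of 12, 11, 4, 1); Orbyt gets 6.
- Beta → Nexon plays Std1 (best of 12, 11, 9, 2); Orbyt gets 11.
- Gamma → Nexon plays Std2 (best of 5, 8, 3, 1); Orbyt gets 7.
Maximizing over 6, 11, 7, Orbyt chooses Beta. Subgame-perfect outcome: (Std1, Beta) with payoffs (12, 11).
Under simultaneous play:
Nexon's best replies: Alpha→Std1; Beta→Std1; Gamma→Std2.
Orbyt's best replies: Std1→Beta; Std2→Alpha; Std3→Alpha; Std4→Gamma.
Only (Std1, Beta) has each player best-responding; Nash payoffs (12, 11).
Nexon earns 12 sequentially versus 12 at the Nash outcome: unchanged.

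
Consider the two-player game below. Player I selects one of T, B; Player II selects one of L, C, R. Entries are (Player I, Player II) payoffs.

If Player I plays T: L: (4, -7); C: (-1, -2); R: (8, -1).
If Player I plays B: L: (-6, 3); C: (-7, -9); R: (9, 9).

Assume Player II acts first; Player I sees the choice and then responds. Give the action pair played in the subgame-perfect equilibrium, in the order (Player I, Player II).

Backward induction with Player II moving first.
- L → Player I plays T (best of 4, -6); Player II gets -7.
- C → Player I plays T (best of -1, -7); Player II gets -2.
- R → Player I plays B (best of 8, 9); Player II gets 9.
Maximizing over -7, -2, 9, Player II chooses R. Subgame-perfect outcome: (B, R) with payoffs (9, 9).

(B, R)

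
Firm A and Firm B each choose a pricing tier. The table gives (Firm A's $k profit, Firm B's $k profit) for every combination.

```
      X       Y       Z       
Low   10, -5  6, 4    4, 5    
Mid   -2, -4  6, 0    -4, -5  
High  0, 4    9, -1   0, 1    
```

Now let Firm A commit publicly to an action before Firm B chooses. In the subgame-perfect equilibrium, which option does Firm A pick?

Solve by backward induction (Firm A leads).
- Low: BR = Z, leader payoff 4.
- Mid: BR = Y, leader payoff 6.
- High: BR = X, leader payoff 0.
Firm A's induced payoffs are 4, 6, 0, so Firm A commits to Mid. Subgame-perfect outcome: (Mid, Y) with payoffs (6, 0).

Mid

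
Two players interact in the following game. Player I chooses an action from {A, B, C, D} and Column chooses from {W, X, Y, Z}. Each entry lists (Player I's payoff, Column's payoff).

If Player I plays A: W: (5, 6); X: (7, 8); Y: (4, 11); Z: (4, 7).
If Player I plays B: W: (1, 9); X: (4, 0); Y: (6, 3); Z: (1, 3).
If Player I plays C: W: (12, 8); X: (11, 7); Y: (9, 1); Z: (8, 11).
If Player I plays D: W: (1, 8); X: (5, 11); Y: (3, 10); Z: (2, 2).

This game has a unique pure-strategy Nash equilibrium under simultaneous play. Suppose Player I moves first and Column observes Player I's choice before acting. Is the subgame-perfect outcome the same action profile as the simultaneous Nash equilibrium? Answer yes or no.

Column best-responds to each possible Player I move:
- A: Column compares 6, 8, 11, 7 and picks Y; Player I would get 4.
- B: Column compares 9, 0, 3, 3 and picks W; Player I would get 1.
- C: Column compares 8, 7, 1, 11 and picks Z; Player I would get 8.
- D: Column compares 8, 11, 10, 2 and picks X; Player I would get 5.
Maximizing over 4, 1, 8, 5, Player I chooses C. Subgame-perfect outcome: (C, Z) with payoffs (8, 11).
For the simultaneous game, intersect best replies.
Player I's best replies: W→C; X→C; Y→C; Z→C.
Column's best replies: A→Y; B→W; C→Z; D→X.
Only (C, Z) has each player best-responding; Nash payoffs (8, 11).
Sequential outcome (C, Z) coincides with the Nash profile (C, Z).

yes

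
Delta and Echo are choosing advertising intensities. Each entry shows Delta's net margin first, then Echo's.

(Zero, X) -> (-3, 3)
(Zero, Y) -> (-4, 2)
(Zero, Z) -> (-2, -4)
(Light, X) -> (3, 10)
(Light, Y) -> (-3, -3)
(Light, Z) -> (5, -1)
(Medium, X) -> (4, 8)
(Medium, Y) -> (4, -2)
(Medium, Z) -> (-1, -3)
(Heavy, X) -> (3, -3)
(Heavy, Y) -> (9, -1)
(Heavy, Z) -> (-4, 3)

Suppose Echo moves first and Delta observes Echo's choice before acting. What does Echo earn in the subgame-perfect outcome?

Backward induction with Echo moving first.
- X: Delta compares -3, 3, 4, 3 and picks Medium; Echo would get 8.
- Y: Delta compares -4, -3, 4, 9 and picks Heavy; Echo would get -1.
- Z: Delta compares -2, 5, -1, -4 and picks Light; Echo would get -1.
Maximizing over 8, -1, -1, Echo chooses X. Subgame-perfect outcome: (Medium, X) with payoffs (4, 8).

8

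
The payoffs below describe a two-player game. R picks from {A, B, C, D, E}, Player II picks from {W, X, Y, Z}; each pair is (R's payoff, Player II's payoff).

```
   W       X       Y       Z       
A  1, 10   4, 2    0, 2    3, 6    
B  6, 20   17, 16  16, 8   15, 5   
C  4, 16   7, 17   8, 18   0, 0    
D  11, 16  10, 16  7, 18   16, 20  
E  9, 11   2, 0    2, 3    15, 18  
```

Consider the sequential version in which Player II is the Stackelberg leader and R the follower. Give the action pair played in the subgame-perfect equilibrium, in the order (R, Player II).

R best-responds to each possible Player II move:
- W: BR = D, leader payoff 16.
- X: BR = B, leader payoff 16.
- Y: BR = B, leader payoff 8.
- Z: BR = D, leader payoff 20.
Player II's induced payoffs are 16, 16, 8, 20, so Player II commits to Z. Subgame-perfect outcome: (D, Z) with payoffs (16, 20).

(D, Z)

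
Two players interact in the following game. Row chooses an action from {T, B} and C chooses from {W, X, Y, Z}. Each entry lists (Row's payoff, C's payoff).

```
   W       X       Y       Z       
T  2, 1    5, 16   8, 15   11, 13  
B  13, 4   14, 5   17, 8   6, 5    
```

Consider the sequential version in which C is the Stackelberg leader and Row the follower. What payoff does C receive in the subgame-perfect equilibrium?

13

Work backward from Row's decision.
- W: Row compares 2, 13 and picks B; C would get 4.
- X: Row compares 5, 14 and picks B; C would get 5.
- Y: Row compares 8, 17 and picks B; C would get 8.
- Z: Row compares 11, 6 and picks T; C would get 13.
Among 4, 5, 8, 13, the best is 13 at Z. Subgame-perfect outcome: (T, Z) with payoffs (11, 13).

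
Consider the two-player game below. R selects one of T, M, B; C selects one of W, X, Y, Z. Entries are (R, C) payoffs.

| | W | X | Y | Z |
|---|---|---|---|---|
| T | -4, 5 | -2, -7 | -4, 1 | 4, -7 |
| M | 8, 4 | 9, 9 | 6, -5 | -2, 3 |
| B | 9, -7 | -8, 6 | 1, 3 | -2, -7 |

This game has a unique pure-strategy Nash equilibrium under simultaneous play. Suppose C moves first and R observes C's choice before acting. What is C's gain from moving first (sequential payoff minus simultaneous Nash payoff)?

Solve by backward induction (C leads).
- W: BR = B, leader payoff -7.
- X: BR = M, leader payoff 9.
- Y: BR = M, leader payoff -5.
- Z: BR = T, leader payoff -7.
Among -7, 9, -5, -7, the best is 9 at X. Subgame-perfect outcome: (M, X) with payoffs (9, 9).
Under simultaneous play:
R's best replies: W→B; X→M; Y→M; Z→T.
C's best replies: T→W; M→X; B→X.
Only (M, X) has each player best-responding; Nash payoffs (9, 9).
C's commitment gain: 9 − 9 = 0.

0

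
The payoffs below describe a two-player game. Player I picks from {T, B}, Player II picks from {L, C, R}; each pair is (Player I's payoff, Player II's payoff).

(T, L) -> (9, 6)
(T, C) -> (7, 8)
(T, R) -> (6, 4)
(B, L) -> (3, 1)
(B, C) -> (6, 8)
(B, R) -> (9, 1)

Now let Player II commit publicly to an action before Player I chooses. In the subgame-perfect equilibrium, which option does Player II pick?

C

Solve by backward induction (Player II leads).
- L: BR = T, leader payoff 6.
- C: BR = T, leader payoff 8.
- R: BR = B, leader payoff 1.
Player II's induced payoffs are 6, 8, 1, so Player II commits to C. Subgame-perfect outcome: (T, C) with payoffs (7, 8).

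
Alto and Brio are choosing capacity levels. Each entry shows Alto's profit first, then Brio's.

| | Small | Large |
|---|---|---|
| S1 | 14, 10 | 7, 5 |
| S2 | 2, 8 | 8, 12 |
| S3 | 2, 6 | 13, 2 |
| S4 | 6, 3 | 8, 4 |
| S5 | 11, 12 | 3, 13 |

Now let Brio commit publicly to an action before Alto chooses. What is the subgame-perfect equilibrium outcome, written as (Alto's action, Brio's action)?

Alto best-responds to each possible Brio move:
- Small → Alto plays S1 (best of 14, 2, 2, 6, 11); Brio gets 10.
- Large → Alto plays S3 (best of 7, 8, 13, 8, 3); Brio gets 2.
Maximizing over 10, 2, Brio chooses Small. Subgame-perfect outcome: (S1, Small) with payoffs (14, 10).

(S1, Small)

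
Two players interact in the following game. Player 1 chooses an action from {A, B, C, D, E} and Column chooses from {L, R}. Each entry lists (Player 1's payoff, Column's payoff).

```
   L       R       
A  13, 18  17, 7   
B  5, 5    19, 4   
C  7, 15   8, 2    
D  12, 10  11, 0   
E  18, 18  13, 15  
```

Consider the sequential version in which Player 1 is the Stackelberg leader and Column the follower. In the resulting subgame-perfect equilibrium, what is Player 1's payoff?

Backward induction with Player 1 moving first.
- A → Column plays L (best of 18, 7); Player 1 gets 13.
- B → Column plays L (best of 5, 4); Player 1 gets 5.
- C → Column plays L (best of 15, 2); Player 1 gets 7.
- D → Column plays L (best of 10, 0); Player 1 gets 12.
- E → Column plays L (best of 18, 15); Player 1 gets 18.
Player 1's induced payoffs are 13, 5, 7, 12, 18, so Player 1 commits to E. Subgame-perfect outcome: (E, L) with payoffs (18, 18).

18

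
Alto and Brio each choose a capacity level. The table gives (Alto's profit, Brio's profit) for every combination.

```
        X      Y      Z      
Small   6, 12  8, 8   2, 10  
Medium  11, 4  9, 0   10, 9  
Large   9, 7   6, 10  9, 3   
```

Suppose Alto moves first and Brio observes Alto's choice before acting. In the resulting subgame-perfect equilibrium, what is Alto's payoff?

10

Solve by backward induction (Alto leads).
- Small: Brio compares 12, 8, 10 and picks X; Alto would get 6.
- Medium: Brio compares 4, 0, 9 and picks Z; Alto would get 10.
- Large: Brio compares 7, 10, 3 and picks Y; Alto would get 6.
Maximizing over 6, 10, 6, Alto chooses Medium. Subgame-perfect outcome: (Medium, Z) with payoffs (10, 9).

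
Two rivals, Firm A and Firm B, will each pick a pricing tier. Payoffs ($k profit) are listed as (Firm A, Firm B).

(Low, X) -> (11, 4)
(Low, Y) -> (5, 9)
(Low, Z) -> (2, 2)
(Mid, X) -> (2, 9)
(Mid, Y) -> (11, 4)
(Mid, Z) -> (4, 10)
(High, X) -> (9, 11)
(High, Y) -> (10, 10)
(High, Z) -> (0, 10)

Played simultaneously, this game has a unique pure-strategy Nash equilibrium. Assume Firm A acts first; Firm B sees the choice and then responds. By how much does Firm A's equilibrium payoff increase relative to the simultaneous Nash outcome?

5

Work backward from Firm B's decision.
- Low: Firm B compares 4, 9, 2 and picks Y; Firm A would get 5.
- Mid: Firm B compares 9, 4, 10 and picks Z; Firm A would get 4.
- High: Firm B compares 11, 10, 10 and picks X; Firm A would get 9.
Maximizing over 5, 4, 9, Firm A chooses High. Subgame-perfect outcome: (High, X) with payoffs (9, 11).
Under simultaneous play:
Firm A's best replies: X→Low; Y→Mid; Z→Mid.
Firm B's best replies: Low→Y; Mid→Z; High→X.
Only (Mid, Z) has each player best-responding; Nash payoffs (4, 10).
Firm A's commitment gain: 9 − 4 = 5.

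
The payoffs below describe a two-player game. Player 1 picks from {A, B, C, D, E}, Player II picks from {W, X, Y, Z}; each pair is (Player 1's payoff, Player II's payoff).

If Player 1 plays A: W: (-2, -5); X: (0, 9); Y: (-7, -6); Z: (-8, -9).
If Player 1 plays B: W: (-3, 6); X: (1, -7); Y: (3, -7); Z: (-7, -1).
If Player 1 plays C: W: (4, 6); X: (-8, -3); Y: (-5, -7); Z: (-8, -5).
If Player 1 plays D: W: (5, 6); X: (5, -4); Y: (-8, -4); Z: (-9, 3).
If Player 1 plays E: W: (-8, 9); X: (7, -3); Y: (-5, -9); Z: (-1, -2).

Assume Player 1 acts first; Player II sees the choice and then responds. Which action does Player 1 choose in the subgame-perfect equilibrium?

D

Player II best-responds to each possible Player 1 move:
- A → Player II plays X (best of -5, 9, -6, -9); Player 1 gets 0.
- B → Player II plays W (best of 6, -7, -7, -1); Player 1 gets -3.
- C → Player II plays W (best of 6, -3, -7, -5); Player 1 gets 4.
- D → Player II plays W (best of 6, -4, -4, 3); Player 1 gets 5.
- E → Player II plays W (best of 9, -3, -9, -2); Player 1 gets -8.
Maximizing over 0, -3, 4, 5, -8, Player 1 chooses D. Subgame-perfect outcome: (D, W) with payoffs (5, 6).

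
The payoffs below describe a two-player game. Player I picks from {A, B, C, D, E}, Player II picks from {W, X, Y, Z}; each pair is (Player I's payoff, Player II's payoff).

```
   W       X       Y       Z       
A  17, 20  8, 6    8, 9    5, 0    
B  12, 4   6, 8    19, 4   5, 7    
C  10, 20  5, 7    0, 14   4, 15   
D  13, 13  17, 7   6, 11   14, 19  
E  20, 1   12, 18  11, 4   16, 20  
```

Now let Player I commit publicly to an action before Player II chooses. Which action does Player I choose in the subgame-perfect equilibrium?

Backward induction with Player I moving first.
- A → Player II plays W (best of 20, 6, 9, 0); Player I gets 17.
- B → Player II plays X (best of 4, 8, 4, 7); Player I gets 6.
- C → Player II plays W (best of 20, 7, 14, 15); Player I gets 10.
- D → Player II plays Z (best of 13, 7, 11, 19); Player I gets 14.
- E → Player II plays Z (best of 1, 18, 4, 20); Player I gets 16.
Among 17, 6, 10, 14, 16, the best is 17 at A. Subgame-perfect outcome: (A, W) with payoffs (17, 20).

A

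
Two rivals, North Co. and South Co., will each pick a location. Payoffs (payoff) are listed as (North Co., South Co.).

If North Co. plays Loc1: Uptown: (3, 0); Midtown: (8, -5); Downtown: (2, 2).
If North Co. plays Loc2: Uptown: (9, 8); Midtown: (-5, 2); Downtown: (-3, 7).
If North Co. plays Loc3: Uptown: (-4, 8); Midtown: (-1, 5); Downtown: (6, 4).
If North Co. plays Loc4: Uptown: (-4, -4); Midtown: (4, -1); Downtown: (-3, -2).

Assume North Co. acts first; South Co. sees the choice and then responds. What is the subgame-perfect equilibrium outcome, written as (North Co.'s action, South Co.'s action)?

(Loc2, Uptown)

Work backward from South Co.'s decision.
- Loc1 → South Co. plays Downtown (best of 0, -5, 2); North Co. gets 2.
- Loc2 → South Co. plays Uptown (best of 8, 2, 7); North Co. gets 9.
- Loc3 → South Co. plays Uptown (best of 8, 5, 4); North Co. gets -4.
- Loc4 → South Co. plays Midtown (best of -4, -1, -2); North Co. gets 4.
Among 2, 9, -4, 4, the best is 9 at Loc2. Subgame-perfect outcome: (Loc2, Uptown) with payoffs (9, 8).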